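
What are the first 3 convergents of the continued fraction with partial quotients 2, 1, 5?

2/1, 3/1, 17/6

Using the convergent recurrence p_i = a_i*p_{i-1} + p_{i-2}, q_i = a_i*q_{i-1} + q_{i-2} with p_{-2}=0, p_{-1}=1, q_{-2}=1, q_{-1}=0:
  i=0: a_0=2, p_0 = 2*1 + 0 = 2, q_0 = 2*0 + 1 = 1.
  i=1: a_1=1, p_1 = 1*2 + 1 = 3, q_1 = 1*1 + 0 = 1.
  i=2: a_2=5, p_2 = 5*3 + 2 = 17, q_2 = 5*1 + 1 = 6.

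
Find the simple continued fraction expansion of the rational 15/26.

Run the Euclidean algorithm on 15 and 26; the successive quotients are the partial quotients a_0, a_1, ... (each step inverts the fractional part left over by the previous one):
  15 = 0*26 + 15, so a_0 = 0.
  26 = 1*15 + 11, so a_1 = 1.
  15 = 1*11 + 4, so a_2 = 1.
  11 = 2*4 + 3, so a_3 = 2.
  4 = 1*3 + 1, so a_4 = 1.
  3 = 3*1 + 0, so a_5 = 3.
The remainder reaches 0 after 6 divisions, so the expansion has 6 partial quotients, read off in order.

[0; 1, 1, 2, 1, 3]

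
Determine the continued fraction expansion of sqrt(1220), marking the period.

Write x_i = (sqrt(1220) + m_i)/d_i with (m_0, d_0) = (0, 1). a_0 = floor(sqrt(1220)) = 34, since 34^2 = 1156 <= 1220 < 1225 = 35^2.
Iterate m_{i+1} = d_i*a_i - m_i, d_{i+1} = (1220 - m_{i+1}^2)/d_i, a_{i+1} = floor((a_0 + m_{i+1})/d_{i+1}):
  m_1 = 1*34 - 0 = 34, d_1 = (1220 - 34^2)/1 = 64/1 = 64, a_1 = floor((34 + 34)/64) = 1.
  m_2 = 64*1 - 34 = 30, d_2 = (1220 - 30^2)/64 = 320/64 = 5, a_2 = floor((34 + 30)/5) = 12.
  m_3 = 5*12 - 30 = 30, d_3 = (1220 - 30^2)/5 = 320/5 = 64, a_3 = floor((34 + 30)/64) = 1.
  m_4 = 64*1 - 30 = 34, d_4 = (1220 - 34^2)/64 = 64/64 = 1, a_4 = floor((34 + 34)/1) = 68.
  m_5 = 1*68 - 34 = 34, d_5 = (1220 - 34^2)/1 = 64/1 = 64: (m_5, d_5) = (m_1, d_1) = (34, 64), so from here the quotients repeat a_1, ..., a_4; the period length is 4.
Hence the expansion of sqrt(1220) is a_0 = 34 followed by the repeating block 1, 12, 1, 68 (period 4).

[34; (1, 12, 1, 68)]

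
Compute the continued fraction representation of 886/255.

Run the Euclidean algorithm on 886 and 255; the successive quotients are the partial quotients a_0, a_1, ... (each step inverts the fractional part left over by the previous one):
  886 = 3*255 + 121, so a_0 = 3.
  255 = 2*121 + 13, so a_1 = 2.
  121 = 9*13 + 4, so a_2 = 9.
  13 = 3*4 + 1, so a_3 = 3.
  4 = 4*1 + 0, so a_4 = 4.
The remainder reaches 0 after 5 divisions, so the expansion has 5 partial quotients, read off in order.

[3; 2, 9, 3, 4]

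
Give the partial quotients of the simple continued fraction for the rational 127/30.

[4; 4, 3, 2]

Run the Euclidean algorithm on 127 and 30; the successive quotients are the partial quotients a_0, a_1, ... (each step inverts the fractional part left over by the previous one):
  127 = 4*30 + 7, so a_0 = 4.
  30 = 4*7 + 2, so a_1 = 4.
  7 = 3*2 + 1, so a_2 = 3.
  2 = 2*1 + 0, so a_3 = 2.
The remainder reaches 0 after 4 divisions, so the expansion has 4 partial quotients, read off in order.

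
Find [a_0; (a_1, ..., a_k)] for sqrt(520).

[22; (1, 4, 11, 4, 1, 44)]

Write x_i = (sqrt(520) + m_i)/d_i with (m_0, d_0) = (0, 1). a_0 = floor(sqrt(520)) = 22, since 22^2 = 484 <= 520 < 529 = 23^2.
Iterate m_{i+1} = d_i*a_i - m_i, d_{i+1} = (520 - m_{i+1}^2)/d_i, a_{i+1} = floor((a_0 + m_{i+1})/d_{i+1}):
  m_1 = 1*22 - 0 = 22, d_1 = (520 - 22^2)/1 = 36/1 = 36, a_1 = floor((22 + 22)/36) = 1.
  m_2 = 36*1 - 22 = 14, d_2 = (520 - 14^2)/36 = 324/36 = 9, a_2 = floor((22 + 14)/9) = 4.
  m_3 = 9*4 - 14 = 22, d_3 = (520 - 22^2)/9 = 36/9 = 4, a_3 = floor((22 + 22)/4) = 11.
  m_4 = 4*11 - 22 = 22, d_4 = (520 - 22^2)/4 = 36/4 = 9, a_4 = floor((22 + 22)/9) = 4.
  m_5 = 9*4 - 22 = 14, d_5 = (520 - 14^2)/9 = 324/9 = 36, a_5 = floor((22 + 14)/36) = 1.
  m_6 = 36*1 - 14 = 22, d_6 = (520 - 22^2)/36 = 36/36 = 1, a_6 = floor((22 + 22)/1) = 44.
  m_7 = 1*44 - 22 = 22, d_7 = (520 - 22^2)/1 = 36/1 = 36: (m_7, d_7) = (m_1, d_1) = (22, 36), so from here the quotients repeat a_1, ..., a_6; the period length is 6.
Hence the expansion of sqrt(520) is a_0 = 22 followed by the repeating block 1, 4, 11, 4, 1, 44 (period 6).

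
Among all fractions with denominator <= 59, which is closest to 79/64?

58/47

Expand x = 79/64 as a continued fraction with the Euclidean algorithm:
  79 = 1*64 + 15, so a_0 = 1.
  64 = 4*15 + 4, so a_1 = 4.
  15 = 3*4 + 3, so a_2 = 3.
  4 = 1*3 + 1, so a_3 = 1.
  3 = 3*1 + 0, so a_4 = 3.
so x = [1; 4, 3, 1, 3].
Convergents (p_i = a_i*p_{i-1} + p_{i-2}, q_i = a_i*q_{i-1} + q_{i-2} with p_{-2}=0, p_{-1}=1, q_{-2}=1, q_{-1}=0), until the denominator exceeds 59:
  i=0: a_0=1, p_0 = 1*1 + 0 = 1, q_0 = 1*0 + 1 = 1.
  i=1: a_1=4, p_1 = 4*1 + 1 = 5, q_1 = 4*1 + 0 = 4.
  i=2: a_2=3, p_2 = 3*5 + 1 = 16, q_2 = 3*4 + 1 = 13.
  i=3: a_3=1, p_3 = 1*16 + 5 = 21, q_3 = 1*13 + 4 = 17.
  i=4: a_4=3, p_4 = 3*21 + 16 = 79, q_4 = 3*17 + 13 = 64.
q_4 = 64 > 59, so the last convergent with denominator <= 59 is p_3/q_3 = 21/17.
The closest fraction with denominator <= 59 is either p_3/q_3 or the intermediate fraction (k*p_3 + p_2)/(k*q_3 + q_2) with the largest k >= 1 whose denominator stays <= 59; these approach x as k grows, and every other convergent or intermediate fraction in range is farther away.
Largest k: floor((59 - q_2)/q_3) = floor((59 - 13)/17) = 2.
That gives (2*21 + 16)/(2*17 + 13) = 58/47.
Compare the errors: |x - 21/17| = |79*17 - 21*64|/(64*17) = 1/1088, and |x - 58/47| = |79*47 - 58*64|/(64*47) = 1/3008.
Cross-multiplying, 1*1088 = 1088 < 3008 = 1*3008, so 1/3008 is smaller: the intermediate fraction 58/47 is closer to x than 21/17.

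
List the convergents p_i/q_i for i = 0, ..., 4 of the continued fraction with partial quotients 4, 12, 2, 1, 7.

4/1, 49/12, 102/25, 151/37, 1159/284

Using the convergent recurrence p_i = a_i*p_{i-1} + p_{i-2}, q_i = a_i*q_{i-1} + q_{i-2} with p_{-2}=0, p_{-1}=1, q_{-2}=1, q_{-1}=0:
  i=0: a_0=4, p_0 = 4*1 + 0 = 4, q_0 = 4*0 + 1 = 1.
  i=1: a_1=12, p_1 = 12*4 + 1 = 49, q_1 = 12*1 + 0 = 12.
  i=2: a_2=2, p_2 = 2*49 + 4 = 102, q_2 = 2*12 + 1 = 25.
  i=3: a_3=1, p_3 = 1*102 + 49 = 151, q_3 = 1*25 + 12 = 37.
  i=4: a_4=7, p_4 = 7*151 + 102 = 1159, q_4 = 7*37 + 25 = 284.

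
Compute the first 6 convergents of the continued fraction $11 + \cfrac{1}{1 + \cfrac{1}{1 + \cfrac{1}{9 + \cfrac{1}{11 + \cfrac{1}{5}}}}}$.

Using the convergent recurrence p_i = a_i*p_{i-1} + p_{i-2}, q_i = a_i*q_{i-1} + q_{i-2} with p_{-2}=0, p_{-1}=1, q_{-2}=1, q_{-1}=0:
  i=0: a_0=11, p_0 = 11*1 + 0 = 11, q_0 = 11*0 + 1 = 1.
  i=1: a_1=1, p_1 = 1*11 + 1 = 12, q_1 = 1*1 + 0 = 1.
  i=2: a_2=1, p_2 = 1*12 + 11 = 23, q_2 = 1*1 + 1 = 2.
  i=3: a_3=9, p_3 = 9*23 + 12 = 219, q_3 = 9*2 + 1 = 19.
  i=4: a_4=11, p_4 = 11*219 + 23 = 2432, q_4 = 11*19 + 2 = 211.
  i=5: a_5=5, p_5 = 5*2432 + 219 = 12379, q_5 = 5*211 + 19 = 1074.

11/1, 12/1, 23/2, 219/19, 2432/211, 12379/1074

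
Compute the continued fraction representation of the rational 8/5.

Run the Euclidean algorithm on 8 and 5; the successive quotients are the partial quotients a_0, a_1, ... (each step inverts the fractional part left over by the previous one):
  8 = 1*5 + 3, so a_0 = 1.
  5 = 1*3 + 2, so a_1 = 1.
  3 = 1*2 + 1, so a_2 = 1.
  2 = 2*1 + 0, so a_3 = 2.
The remainder reaches 0 after 4 divisions, so the expansion has 4 partial quotients, read off in order.

[1; 1, 1, 2]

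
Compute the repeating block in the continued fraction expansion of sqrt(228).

Write x_i = (sqrt(228) + m_i)/d_i with (m_0, d_0) = (0, 1). a_0 = floor(sqrt(228)) = 15, since 15^2 = 225 <= 228 < 256 = 16^2.
Iterate m_{i+1} = d_i*a_i - m_i, d_{i+1} = (228 - m_{i+1}^2)/d_i, a_{i+1} = floor((a_0 + m_{i+1})/d_{i+1}):
  m_1 = 1*15 - 0 = 15, d_1 = (228 - 15^2)/1 = 3/1 = 3, a_1 = floor((15 + 15)/3) = 10.
  m_2 = 3*10 - 15 = 15, d_2 = (228 - 15^2)/3 = 3/3 = 1, a_2 = floor((15 + 15)/1) = 30.
  m_3 = 1*30 - 15 = 15, d_3 = (228 - 15^2)/1 = 3/1 = 3: (m_3, d_3) = (m_1, d_1) = (15, 3), so from here the quotients repeat a_1, a_2; the period length is 2.
Hence the expansion of sqrt(228) is a_0 = 15 followed by the repeating block 10, 30 (period 2).

[15; (10, 30)]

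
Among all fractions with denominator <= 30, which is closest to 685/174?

63/16

Expand x = 685/174 as a continued fraction with the Euclidean algorithm:
  685 = 3*174 + 163, so a_0 = 3.
  174 = 1*163 + 11, so a_1 = 1.
  163 = 14*11 + 9, so a_2 = 14.
  11 = 1*9 + 2, so a_3 = 1.
  9 = 4*2 + 1, so a_4 = 4.
  2 = 2*1 + 0, so a_5 = 2.
so x = [3; 1, 14, 1, 4, 2].
Convergents (p_i = a_i*p_{i-1} + p_{i-2}, q_i = a_i*q_{i-1} + q_{i-2} with p_{-2}=0, p_{-1}=1, q_{-2}=1, q_{-1}=0), until the denominator exceeds 30:
  i=0: a_0=3, p_0 = 3*1 + 0 = 3, q_0 = 3*0 + 1 = 1.
  i=1: a_1=1, p_1 = 1*3 + 1 = 4, q_1 = 1*1 + 0 = 1.
  i=2: a_2=14, p_2 = 14*4 + 3 = 59, q_2 = 14*1 + 1 = 15.
  i=3: a_3=1, p_3 = 1*59 + 4 = 63, q_3 = 1*15 + 1 = 16.
  i=4: a_4=4, p_4 = 4*63 + 59 = 311, q_4 = 4*16 + 15 = 79.
q_4 = 79 > 30, so the last convergent with denominator <= 30 is p_3/q_3 = 63/16.
The closest fraction with denominator <= 30 is either p_3/q_3 or the intermediate fraction (k*p_3 + p_2)/(k*q_3 + q_2) with the largest k >= 1 whose denominator stays <= 30; these approach x as k grows, and every other convergent or intermediate fraction in range is farther away.
Largest k: floor((30 - q_2)/q_3) = floor((30 - 15)/16) = 0.
Since k = 0, no intermediate fraction beyond p_3/q_3 has denominator <= 30, so the convergent 63/16 is the closest (its error is |685*16 - 63*174|/(174*16) = 2/2784).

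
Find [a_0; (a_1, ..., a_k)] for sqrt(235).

[15; (3, 30)]

Write x_i = (sqrt(235) + m_i)/d_i with (m_0, d_0) = (0, 1). a_0 = floor(sqrt(235)) = 15, since 15^2 = 225 <= 235 < 256 = 16^2.
Iterate m_{i+1} = d_i*a_i - m_i, d_{i+1} = (235 - m_{i+1}^2)/d_i, a_{i+1} = floor((a_0 + m_{i+1})/d_{i+1}):
  m_1 = 1*15 - 0 = 15, d_1 = (235 - 15^2)/1 = 10/1 = 10, a_1 = floor((15 + 15)/10) = 3.
  m_2 = 10*3 - 15 = 15, d_2 = (235 - 15^2)/10 = 10/10 = 1, a_2 = floor((15 + 15)/1) = 30.
  m_3 = 1*30 - 15 = 15, d_3 = (235 - 15^2)/1 = 10/1 = 10: (m_3, d_3) = (m_1, d_1) = (15, 10), so from here the quotients repeat a_1, a_2; the period length is 2.
Hence the expansion of sqrt(235) is a_0 = 15 followed by the repeating block 3, 30 (period 2).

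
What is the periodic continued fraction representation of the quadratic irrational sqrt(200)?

[14; (7, 28)]

Write x_i = (sqrt(200) + m_i)/d_i with (m_0, d_0) = (0, 1). a_0 = floor(sqrt(200)) = 14, since 14^2 = 196 <= 200 < 225 = 15^2.
Iterate m_{i+1} = d_i*a_i - m_i, d_{i+1} = (200 - m_{i+1}^2)/d_i, a_{i+1} = floor((a_0 + m_{i+1})/d_{i+1}):
  m_1 = 1*14 - 0 = 14, d_1 = (200 - 14^2)/1 = 4/1 = 4, a_1 = floor((14 + 14)/4) = 7.
  m_2 = 4*7 - 14 = 14, d_2 = (200 - 14^2)/4 = 4/4 = 1, a_2 = floor((14 + 14)/1) = 28.
  m_3 = 1*28 - 14 = 14, d_3 = (200 - 14^2)/1 = 4/1 = 4: (m_3, d_3) = (m_1, d_1) = (14, 4), so from here the quotients repeat a_1, a_2; the period length is 2.
Hence the expansion of sqrt(200) is a_0 = 14 followed by the repeating block 7, 28 (period 2).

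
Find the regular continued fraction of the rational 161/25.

[6; 2, 3, 1, 2]

Run the Euclidean algorithm on 161 and 25; the successive quotients are the partial quotients a_0, a_1, ... (each step inverts the fractional part left over by the previous one):
  161 = 6*25 + 11, so a_0 = 6.
  25 = 2*11 + 3, so a_1 = 2.
  11 = 3*3 + 2, so a_2 = 3.
  3 = 1*2 + 1, so a_3 = 1.
  2 = 2*1 + 0, so a_4 = 2.
The remainder reaches 0 after 5 divisions, so the expansion has 5 partial quotients, read off in order.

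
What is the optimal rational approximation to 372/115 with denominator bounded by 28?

55/17

Expand x = 372/115 as a continued fraction with the Euclidean algorithm:
  372 = 3*115 + 27, so a_0 = 3.
  115 = 4*27 + 7, so a_1 = 4.
  27 = 3*7 + 6, so a_2 = 3.
  7 = 1*6 + 1, so a_3 = 1.
  6 = 6*1 + 0, so a_4 = 6.
so x = [3; 4, 3, 1, 6].
Convergents (p_i = a_i*p_{i-1} + p_{i-2}, q_i = a_i*q_{i-1} + q_{i-2} with p_{-2}=0, p_{-1}=1, q_{-2}=1, q_{-1}=0), until the denominator exceeds 28:
  i=0: a_0=3, p_0 = 3*1 + 0 = 3, q_0 = 3*0 + 1 = 1.
  i=1: a_1=4, p_1 = 4*3 + 1 = 13, q_1 = 4*1 + 0 = 4.
  i=2: a_2=3, p_2 = 3*13 + 3 = 42, q_2 = 3*4 + 1 = 13.
  i=3: a_3=1, p_3 = 1*42 + 13 = 55, q_3 = 1*13 + 4 = 17.
  i=4: a_4=6, p_4 = 6*55 + 42 = 372, q_4 = 6*17 + 13 = 115.
q_4 = 115 > 28, so the last convergent with denominator <= 28 is p_3/q_3 = 55/17.
The closest fraction with denominator <= 28 is either p_3/q_3 or the intermediate fraction (k*p_3 + p_2)/(k*q_3 + q_2) with the largest k >= 1 whose denominator stays <= 28; these approach x as k grows, and every other convergent or intermediate fraction in range is farther away.
Largest k: floor((28 - q_2)/q_3) = floor((28 - 13)/17) = 0.
Since k = 0, no intermediate fraction beyond p_3/q_3 has denominator <= 28, so the convergent 55/17 is the closest (its error is |372*17 - 55*115|/(115*17) = 1/1955).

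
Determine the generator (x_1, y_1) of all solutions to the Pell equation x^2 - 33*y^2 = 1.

First expand sqrt(33) as a continued fraction. With x_i = (sqrt(33) + m_i)/d_i and (m_0, d_0) = (0, 1): a_0 = floor(sqrt(33)) = 5, since 5^2 = 25 <= 33 < 36 = 6^2.
Iterate m_{i+1} = d_i*a_i - m_i, d_{i+1} = (33 - m_{i+1}^2)/d_i, a_{i+1} = floor((a_0 + m_{i+1})/d_{i+1}):
  m_1 = 1*5 - 0 = 5, d_1 = (33 - 5^2)/1 = 8/1 = 8, a_1 = floor((5 + 5)/8) = 1.
  m_2 = 8*1 - 5 = 3, d_2 = (33 - 3^2)/8 = 24/8 = 3, a_2 = floor((5 + 3)/3) = 2.
  m_3 = 3*2 - 3 = 3, d_3 = (33 - 3^2)/3 = 24/3 = 8, a_3 = floor((5 + 3)/8) = 1.
  m_4 = 8*1 - 3 = 5, d_4 = (33 - 5^2)/8 = 8/8 = 1, a_4 = floor((5 + 5)/1) = 10.
  m_5 = 1*10 - 5 = 5, d_5 = (33 - 5^2)/1 = 8/1 = 8: (m_5, d_5) = (m_1, d_1) = (5, 8), so from here the quotients repeat a_1, ..., a_4; the period length is 4.
So sqrt(33) = [5; (1, 2, 1, 10)] with period length k = 4.
k is even, so the fundamental solution of x^2 - 33y^2 = 1 is (p_{k-1}, q_{k-1}) = (p_3, q_3); compute convergents through index 3.
Convergents (p_i = a_i*p_{i-1} + p_{i-2}, q_i = a_i*q_{i-1} + q_{i-2} with p_{-2}=0, p_{-1}=1, q_{-2}=1, q_{-1}=0):
  i=0: a_0=5, p_0 = 5*1 + 0 = 5, q_0 = 5*0 + 1 = 1.
  i=1: a_1=1, p_1 = 1*5 + 1 = 6, q_1 = 1*1 + 0 = 1.
  i=2: a_2=2, p_2 = 2*6 + 5 = 17, q_2 = 2*1 + 1 = 3.
  i=3: a_3=1, p_3 = 1*17 + 6 = 23, q_3 = 1*3 + 1 = 4.
Check: 23^2 - 33*4^2 = 529 - 528 = 1, so (x, y) = (23, 4) solves the equation, and by the theorem it is the least positive solution.

(x, y) = (23, 4)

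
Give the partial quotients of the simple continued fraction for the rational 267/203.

Run the Euclidean algorithm on 267 and 203; the successive quotients are the partial quotients a_0, a_1, ... (each step inverts the fractional part left over by the previous one):
  267 = 1*203 + 64, so a_0 = 1.
  203 = 3*64 + 11, so a_1 = 3.
  64 = 5*11 + 9, so a_2 = 5.
  11 = 1*9 + 2, so a_3 = 1.
  9 = 4*2 + 1, so a_4 = 4.
  2 = 2*1 + 0, so a_5 = 2.
The remainder reaches 0 after 6 divisions, so the expansion has 6 partial quotients, read off in order.

[1; 3, 5, 1, 4, 2]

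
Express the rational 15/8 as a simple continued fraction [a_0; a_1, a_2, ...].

[1; 1, 7]

Run the Euclidean algorithm on 15 and 8; the successive quotients are the partial quotients a_0, a_1, ... (each step inverts the fractional part left over by the previous one):
  15 = 1*8 + 7, so a_0 = 1.
  8 = 1*7 + 1, so a_1 = 1.
  7 = 7*1 + 0, so a_2 = 7.
The remainder reaches 0 after 3 divisions, so the expansion has 3 partial quotients, read off in order.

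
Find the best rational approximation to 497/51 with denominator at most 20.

Expand x = 497/51 as a continued fraction with the Euclidean algorithm:
  497 = 9*51 + 38, so a_0 = 9.
  51 = 1*38 + 13, so a_1 = 1.
  38 = 2*13 + 12, so a_2 = 2.
  13 = 1*12 + 1, so a_3 = 1.
  12 = 12*1 + 0, so a_4 = 12.
so x = [9; 1, 2, 1, 12].
Convergents (p_i = a_i*p_{i-1} + p_{i-2}, q_i = a_i*q_{i-1} + q_{i-2} with p_{-2}=0, p_{-1}=1, q_{-2}=1, q_{-1}=0), until the denominator exceeds 20:
  i=0: a_0=9, p_0 = 9*1 + 0 = 9, q_0 = 9*0 + 1 = 1.
  i=1: a_1=1, p_1 = 1*9 + 1 = 10, q_1 = 1*1 + 0 = 1.
  i=2: a_2=2, p_2 = 2*10 + 9 = 29, q_2 = 2*1 + 1 = 3.
  i=3: a_3=1, p_3 = 1*29 + 10 = 39, q_3 = 1*3 + 1 = 4.
  i=4: a_4=12, p_4 = 12*39 + 29 = 497, q_4 = 12*4 + 3 = 51.
q_4 = 51 > 20, so the last convergent with denominator <= 20 is p_3/q_3 = 39/4.
The closest fraction with denominator <= 20 is either p_3/q_3 or the intermediate fraction (k*p_3 + p_2)/(k*q_3 + q_2) with the largest k >= 1 whose denominator stays <= 20; these approach x as k grows, and every other convergent or intermediate fraction in range is farther away.
Largest k: floor((20 - q_2)/q_3) = floor((20 - 3)/4) = 4.
That gives (4*39 + 29)/(4*4 + 3) = 185/19.
Compare the errors: |x - 39/4| = |497*4 - 39*51|/(51*4) = 1/204, and |x - 185/19| = |497*19 - 185*51|/(51*19) = 8/969.
Cross-multiplying, 1*969 = 969 < 1632 = 8*204, so 1/204 is smaller: the convergent 39/4 is closer to x than 185/19.

39/4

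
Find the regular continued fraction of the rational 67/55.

[1; 4, 1, 1, 2, 2]

Run the Euclidean algorithm on 67 and 55; the successive quotients are the partial quotients a_0, a_1, ... (each step inverts the fractional part left over by the previous one):
  67 = 1*55 + 12, so a_0 = 1.
  55 = 4*12 + 7, so a_1 = 4.
  12 = 1*7 + 5, so a_2 = 1.
  7 = 1*5 + 2, so a_3 = 1.
  5 = 2*2 + 1, so a_4 = 2.
  2 = 2*1 + 0, so a_5 = 2.
The remainder reaches 0 after 6 divisions, so the expansion has 6 partial quotients, read off in order.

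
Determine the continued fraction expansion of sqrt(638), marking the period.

[25; (3, 1, 6, 2, 6, 1, 3, 50)]

Write x_i = (sqrt(638) + m_i)/d_i with (m_0, d_0) = (0, 1). a_0 = floor(sqrt(638)) = 25, since 25^2 = 625 <= 638 < 676 = 26^2.
Iterate m_{i+1} = d_i*a_i - m_i, d_{i+1} = (638 - m_{i+1}^2)/d_i, a_{i+1} = floor((a_0 + m_{i+1})/d_{i+1}):
  m_1 = 1*25 - 0 = 25, d_1 = (638 - 25^2)/1 = 13/1 = 13, a_1 = floor((25 + 25)/13) = 3.
  m_2 = 13*3 - 25 = 14, d_2 = (638 - 14^2)/13 = 442/13 = 34, a_2 = floor((25 + 14)/34) = 1.
  m_3 = 34*1 - 14 = 20, d_3 = (638 - 20^2)/34 = 238/34 = 7, a_3 = floor((25 + 20)/7) = 6.
  m_4 = 7*6 - 20 = 22, d_4 = (638 - 22^2)/7 = 154/7 = 22, a_4 = floor((25 + 22)/22) = 2.
  m_5 = 22*2 - 22 = 22, d_5 = (638 - 22^2)/22 = 154/22 = 7, a_5 = floor((25 + 22)/7) = 6.
  m_6 = 7*6 - 22 = 20, d_6 = (638 - 20^2)/7 = 238/7 = 34, a_6 = floor((25 + 20)/34) = 1.
  m_7 = 34*1 - 20 = 14, d_7 = (638 - 14^2)/34 = 442/34 = 13, a_7 = floor((25 + 14)/13) = 3.
  m_8 = 13*3 - 14 = 25, d_8 = (638 - 25^2)/13 = 13/13 = 1, a_8 = floor((25 + 25)/1) = 50.
  m_9 = 1*50 - 25 = 25, d_9 = (638 - 25^2)/1 = 13/1 = 13: (m_9, d_9) = (m_1, d_1) = (25, 13), so from here the quotients repeat a_1, ..., a_8; the period length is 8.
Hence the expansion of sqrt(638) is a_0 = 25 followed by the repeating block 3, 1, 6, 2, 6, 1, 3, 50 (period 8).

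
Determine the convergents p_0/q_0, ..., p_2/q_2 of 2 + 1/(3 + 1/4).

2/1, 7/3, 30/13

Using the convergent recurrence p_i = a_i*p_{i-1} + p_{i-2}, q_i = a_i*q_{i-1} + q_{i-2} with p_{-2}=0, p_{-1}=1, q_{-2}=1, q_{-1}=0:
  i=0: a_0=2, p_0 = 2*1 + 0 = 2, q_0 = 2*0 + 1 = 1.
  i=1: a_1=3, p_1 = 3*2 + 1 = 7, q_1 = 3*1 + 0 = 3.
  i=2: a_2=4, p_2 = 4*7 + 2 = 30, q_2 = 4*3 + 1 = 13.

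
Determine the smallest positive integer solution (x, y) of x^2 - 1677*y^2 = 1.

(x, y) = (34399, 840)

First expand sqrt(1677) as a continued fraction. With x_i = (sqrt(1677) + m_i)/d_i and (m_0, d_0) = (0, 1): a_0 = floor(sqrt(1677)) = 40, since 40^2 = 1600 <= 1677 < 1681 = 41^2.
Iterate m_{i+1} = d_i*a_i - m_i, d_{i+1} = (1677 - m_{i+1}^2)/d_i, a_{i+1} = floor((a_0 + m_{i+1})/d_{i+1}):
  m_1 = 1*40 - 0 = 40, d_1 = (1677 - 40^2)/1 = 77/1 = 77, a_1 = floor((40 + 40)/77) = 1.
  m_2 = 77*1 - 40 = 37, d_2 = (1677 - 37^2)/77 = 308/77 = 4, a_2 = floor((40 + 37)/4) = 19.
  m_3 = 4*19 - 37 = 39, d_3 = (1677 - 39^2)/4 = 156/4 = 39, a_3 = floor((40 + 39)/39) = 2.
  m_4 = 39*2 - 39 = 39, d_4 = (1677 - 39^2)/39 = 156/39 = 4, a_4 = floor((40 + 39)/4) = 19.
  m_5 = 4*19 - 39 = 37, d_5 = (1677 - 37^2)/4 = 308/4 = 77, a_5 = floor((40 + 37)/77) = 1.
  m_6 = 77*1 - 37 = 40, d_6 = (1677 - 40^2)/77 = 77/77 = 1, a_6 = floor((40 + 40)/1) = 80.
  m_7 = 1*80 - 40 = 40, d_7 = (1677 - 40^2)/1 = 77/1 = 77: (m_7, d_7) = (m_1, d_1) = (40, 77), so from here the quotients repeat a_1, ..., a_6; the period length is 6.
So sqrt(1677) = [40; (1, 19, 2, 19, 1, 80)] with period length k = 6.
k is even, so the fundamental solution of x^2 - 1677y^2 = 1 is (p_{k-1}, q_{k-1}) = (p_5, q_5); compute convergents through index 5.
Convergents (p_i = a_i*p_{i-1} + p_{i-2}, q_i = a_i*q_{i-1} + q_{i-2} with p_{-2}=0, p_{-1}=1, q_{-2}=1, q_{-1}=0):
  i=0: a_0=40, p_0 = 40*1 + 0 = 40, q_0 = 40*0 + 1 = 1.
  i=1: a_1=1, p_1 = 1*40 + 1 = 41, q_1 = 1*1 + 0 = 1.
  i=2: a_2=19, p_2 = 19*41 + 40 = 819, q_2 = 19*1 + 1 = 20.
  i=3: a_3=2, p_3 = 2*819 + 41 = 1679, q_3 = 2*20 + 1 = 41.
  i=4: a_4=19, p_4 = 19*1679 + 819 = 32720, q_4 = 19*41 + 20 = 799.
  i=5: a_5=1, p_5 = 1*32720 + 1679 = 34399, q_5 = 1*799 + 41 = 840.
Check: 34399^2 - 1677*840^2 = 1183291201 - 1183291200 = 1, so (x, y) = (34399, 840) solves the equation, and by the theorem it is the least positive solution.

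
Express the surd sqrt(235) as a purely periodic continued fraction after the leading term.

Write x_i = (sqrt(235) + m_i)/d_i with (m_0, d_0) = (0, 1). a_0 = floor(sqrt(235)) = 15, since 15^2 = 225 <= 235 < 256 = 16^2.
Iterate m_{i+1} = d_i*a_i - m_i, d_{i+1} = (235 - m_{i+1}^2)/d_i, a_{i+1} = floor((a_0 + m_{i+1})/d_{i+1}):
  m_1 = 1*15 - 0 = 15, d_1 = (235 - 15^2)/1 = 10/1 = 10, a_1 = floor((15 + 15)/10) = 3.
  m_2 = 10*3 - 15 = 15, d_2 = (235 - 15^2)/10 = 10/10 = 1, a_2 = floor((15 + 15)/1) = 30.
  m_3 = 1*30 - 15 = 15, d_3 = (235 - 15^2)/1 = 10/1 = 10: (m_3, d_3) = (m_1, d_1) = (15, 10), so from here the quotients repeat a_1, a_2; the period length is 2.
Hence the expansion of sqrt(235) is a_0 = 15 followed by the repeating block 3, 30 (period 2).

[15; (3, 30)]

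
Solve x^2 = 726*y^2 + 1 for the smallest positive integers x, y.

First expand sqrt(726) as a continued fraction. With x_i = (sqrt(726) + m_i)/d_i and (m_0, d_0) = (0, 1): a_0 = floor(sqrt(726)) = 26, since 26^2 = 676 <= 726 < 729 = 27^2.
Iterate m_{i+1} = d_i*a_i - m_i, d_{i+1} = (726 - m_{i+1}^2)/d_i, a_{i+1} = floor((a_0 + m_{i+1})/d_{i+1}):
  m_1 = 1*26 - 0 = 26, d_1 = (726 - 26^2)/1 = 50/1 = 50, a_1 = floor((26 + 26)/50) = 1.
  m_2 = 50*1 - 26 = 24, d_2 = (726 - 24^2)/50 = 150/50 = 3, a_2 = floor((26 + 24)/3) = 16.
  m_3 = 3*16 - 24 = 24, d_3 = (726 - 24^2)/3 = 150/3 = 50, a_3 = floor((26 + 24)/50) = 1.
  m_4 = 50*1 - 24 = 26, d_4 = (726 - 26^2)/50 = 50/50 = 1, a_4 = floor((26 + 26)/1) = 52.
  m_5 = 1*52 - 26 = 26, d_5 = (726 - 26^2)/1 = 50/1 = 50: (m_5, d_5) = (m_1, d_1) = (26, 50), so from here the quotients repeat a_1, ..., a_4; the period length is 4.
So sqrt(726) = [26; (1, 16, 1, 52)] with period length k = 4.
k is even, so the fundamental solution of x^2 - 726y^2 = 1 is (p_{k-1}, q_{k-1}) = (p_3, q_3); compute convergents through index 3.
Convergents (p_i = a_i*p_{i-1} + p_{i-2}, q_i = a_i*q_{i-1} + q_{i-2} with p_{-2}=0, p_{-1}=1, q_{-2}=1, q_{-1}=0):
  i=0: a_0=26, p_0 = 26*1 + 0 = 26, q_0 = 26*0 + 1 = 1.
  i=1: a_1=1, p_1 = 1*26 + 1 = 27, q_1 = 1*1 + 0 = 1.
  i=2: a_2=16, p_2 = 16*27 + 26 = 458, q_2 = 16*1 + 1 = 17.
  i=3: a_3=1, p_3 = 1*458 + 27 = 485, q_3 = 1*17 + 1 = 18.
Check: 485^2 - 726*18^2 = 235225 - 235224 = 1, so (x, y) = (485, 18) solves the equation, and by the theorem it is the least positive solution.

(x, y) = (485, 18)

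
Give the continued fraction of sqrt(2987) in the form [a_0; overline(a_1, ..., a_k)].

Write x_i = (sqrt(2987) + m_i)/d_i with (m_0, d_0) = (0, 1). a_0 = floor(sqrt(2987)) = 54, since 54^2 = 2916 <= 2987 < 3025 = 55^2.
Iterate m_{i+1} = d_i*a_i - m_i, d_{i+1} = (2987 - m_{i+1}^2)/d_i, a_{i+1} = floor((a_0 + m_{i+1})/d_{i+1}):
  m_1 = 1*54 - 0 = 54, d_1 = (2987 - 54^2)/1 = 71/1 = 71, a_1 = floor((54 + 54)/71) = 1.
  m_2 = 71*1 - 54 = 17, d_2 = (2987 - 17^2)/71 = 2698/71 = 38, a_2 = floor((54 + 17)/38) = 1.
  m_3 = 38*1 - 17 = 21, d_3 = (2987 - 21^2)/38 = 2546/38 = 67, a_3 = floor((54 + 21)/67) = 1.
  m_4 = 67*1 - 21 = 46, d_4 = (2987 - 46^2)/67 = 871/67 = 13, a_4 = floor((54 + 46)/13) = 7.
  m_5 = 13*7 - 46 = 45, d_5 = (2987 - 45^2)/13 = 962/13 = 74, a_5 = floor((54 + 45)/74) = 1.
  m_6 = 74*1 - 45 = 29, d_6 = (2987 - 29^2)/74 = 2146/74 = 29, a_6 = floor((54 + 29)/29) = 2.
  m_7 = 29*2 - 29 = 29, d_7 = (2987 - 29^2)/29 = 2146/29 = 74, a_7 = floor((54 + 29)/74) = 1.
  m_8 = 74*1 - 29 = 45, d_8 = (2987 - 45^2)/74 = 962/74 = 13, a_8 = floor((54 + 45)/13) = 7.
  m_9 = 13*7 - 45 = 46, d_9 = (2987 - 46^2)/13 = 871/13 = 67, a_9 = floor((54 + 46)/67) = 1.
  m_10 = 67*1 - 46 = 21, d_10 = (2987 - 21^2)/67 = 2546/67 = 38, a_10 = floor((54 + 21)/38) = 1.
  m_11 = 38*1 - 21 = 17, d_11 = (2987 - 17^2)/38 = 2698/38 = 71, a_11 = floor((54 + 17)/71) = 1.
  m_12 = 71*1 - 17 = 54, d_12 = (2987 - 54^2)/71 = 71/71 = 1, a_12 = floor((54 + 54)/1) = 108.
  m_13 = 1*108 - 54 = 54, d_13 = (2987 - 54^2)/1 = 71/1 = 71: (m_13, d_13) = (m_1, d_1) = (54, 71), so from here the quotients repeat a_1, ..., a_12; the period length is 12.
Hence the expansion of sqrt(2987) is a_0 = 54 followed by the repeating block 1, 1, 1, 7, 1, 2, 1, 7, 1, 1, 1, 108 (period 12).

[54; overline(1, 1, 1, 7, 1, 2, 1, 7, 1, 1, 1, 108)]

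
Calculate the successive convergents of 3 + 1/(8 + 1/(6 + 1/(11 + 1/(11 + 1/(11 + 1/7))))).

Using the convergent recurrence p_i = a_i*p_{i-1} + p_{i-2}, q_i = a_i*q_{i-1} + q_{i-2} with p_{-2}=0, p_{-1}=1, q_{-2}=1, q_{-1}=0:
  i=0: a_0=3, p_0 = 3*1 + 0 = 3, q_0 = 3*0 + 1 = 1.
  i=1: a_1=8, p_1 = 8*3 + 1 = 25, q_1 = 8*1 + 0 = 8.
  i=2: a_2=6, p_2 = 6*25 + 3 = 153, q_2 = 6*8 + 1 = 49.
  i=3: a_3=11, p_3 = 11*153 + 25 = 1708, q_3 = 11*49 + 8 = 547.
  i=4: a_4=11, p_4 = 11*1708 + 153 = 18941, q_4 = 11*547 + 49 = 6066.
  i=5: a_5=11, p_5 = 11*18941 + 1708 = 210059, q_5 = 11*6066 + 547 = 67273.
  i=6: a_6=7, p_6 = 7*210059 + 18941 = 1489354, q_6 = 7*67273 + 6066 = 476977.

3/1, 25/8, 153/49, 1708/547, 18941/6066, 210059/67273, 1489354/476977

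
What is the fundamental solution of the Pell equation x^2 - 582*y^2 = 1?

(x, y) = (193, 8)

First expand sqrt(582) as a continued fraction. With x_i = (sqrt(582) + m_i)/d_i and (m_0, d_0) = (0, 1): a_0 = floor(sqrt(582)) = 24, since 24^2 = 576 <= 582 < 625 = 25^2.
Iterate m_{i+1} = d_i*a_i - m_i, d_{i+1} = (582 - m_{i+1}^2)/d_i, a_{i+1} = floor((a_0 + m_{i+1})/d_{i+1}):
  m_1 = 1*24 - 0 = 24, d_1 = (582 - 24^2)/1 = 6/1 = 6, a_1 = floor((24 + 24)/6) = 8.
  m_2 = 6*8 - 24 = 24, d_2 = (582 - 24^2)/6 = 6/6 = 1, a_2 = floor((24 + 24)/1) = 48.
  m_3 = 1*48 - 24 = 24, d_3 = (582 - 24^2)/1 = 6/1 = 6: (m_3, d_3) = (m_1, d_1) = (24, 6), so from here the quotients repeat a_1, a_2; the period length is 2.
So sqrt(582) = [24; (8, 48)] with period length k = 2.
k is even, so the fundamental solution of x^2 - 582y^2 = 1 is (p_{k-1}, q_{k-1}) = (p_1, q_1); compute convergents through index 1.
Convergents (p_i = a_i*p_{i-1} + p_{i-2}, q_i = a_i*q_{i-1} + q_{i-2} with p_{-2}=0, p_{-1}=1, q_{-2}=1, q_{-1}=0):
  i=0: a_0=24, p_0 = 24*1 + 0 = 24, q_0 = 24*0 + 1 = 1.
  i=1: a_1=8, p_1 = 8*24 + 1 = 193, q_1 = 8*1 + 0 = 8.
Check: 193^2 - 582*8^2 = 37249 - 37248 = 1, so (x, y) = (193, 8) solves the equation, and by the theorem it is the least positive solution.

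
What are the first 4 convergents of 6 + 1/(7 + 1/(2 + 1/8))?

Using the convergent recurrence p_i = a_i*p_{i-1} + p_{i-2}, q_i = a_i*q_{i-1} + q_{i-2} with p_{-2}=0, p_{-1}=1, q_{-2}=1, q_{-1}=0:
  i=0: a_0=6, p_0 = 6*1 + 0 = 6, q_0 = 6*0 + 1 = 1.
  i=1: a_1=7, p_1 = 7*6 + 1 = 43, q_1 = 7*1 + 0 = 7.
  i=2: a_2=2, p_2 = 2*43 + 6 = 92, q_2 = 2*7 + 1 = 15.
  i=3: a_3=8, p_3 = 8*92 + 43 = 779, q_3 = 8*15 + 7 = 127.

6/1, 43/7, 92/15, 779/127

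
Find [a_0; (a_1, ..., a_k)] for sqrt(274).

[16; (1, 1, 4, 4, 1, 1, 32)]

Write x_i = (sqrt(274) + m_i)/d_i with (m_0, d_0) = (0, 1). a_0 = floor(sqrt(274)) = 16, since 16^2 = 256 <= 274 < 289 = 17^2.
Iterate m_{i+1} = d_i*a_i - m_i, d_{i+1} = (274 - m_{i+1}^2)/d_i, a_{i+1} = floor((a_0 + m_{i+1})/d_{i+1}):
  m_1 = 1*16 - 0 = 16, d_1 = (274 - 16^2)/1 = 18/1 = 18, a_1 = floor((16 + 16)/18) = 1.
  m_2 = 18*1 - 16 = 2, d_2 = (274 - 2^2)/18 = 270/18 = 15, a_2 = floor((16 + 2)/15) = 1.
  m_3 = 15*1 - 2 = 13, d_3 = (274 - 13^2)/15 = 105/15 = 7, a_3 = floor((16 + 13)/7) = 4.
  m_4 = 7*4 - 13 = 15, d_4 = (274 - 15^2)/7 = 49/7 = 7, a_4 = floor((16 + 15)/7) = 4.
  m_5 = 7*4 - 15 = 13, d_5 = (274 - 13^2)/7 = 105/7 = 15, a_5 = floor((16 + 13)/15) = 1.
  m_6 = 15*1 - 13 = 2, d_6 = (274 - 2^2)/15 = 270/15 = 18, a_6 = floor((16 + 2)/18) = 1.
  m_7 = 18*1 - 2 = 16, d_7 = (274 - 16^2)/18 = 18/18 = 1, a_7 = floor((16 + 16)/1) = 32.
  m_8 = 1*32 - 16 = 16, d_8 = (274 - 16^2)/1 = 18/1 = 18: (m_8, d_8) = (m_1, d_1) = (16, 18), so from here the quotients repeat a_1, ..., a_7; the period length is 7.
Hence the expansion of sqrt(274) is a_0 = 16 followed by the repeating block 1, 1, 4, 4, 1, 1, 32 (period 7).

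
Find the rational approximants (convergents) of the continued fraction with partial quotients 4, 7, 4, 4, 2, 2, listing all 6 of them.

Using the convergent recurrence p_i = a_i*p_{i-1} + p_{i-2}, q_i = a_i*q_{i-1} + q_{i-2} with p_{-2}=0, p_{-1}=1, q_{-2}=1, q_{-1}=0:
  i=0: a_0=4, p_0 = 4*1 + 0 = 4, q_0 = 4*0 + 1 = 1.
  i=1: a_1=7, p_1 = 7*4 + 1 = 29, q_1 = 7*1 + 0 = 7.
  i=2: a_2=4, p_2 = 4*29 + 4 = 120, q_2 = 4*7 + 1 = 29.
  i=3: a_3=4, p_3 = 4*120 + 29 = 509, q_3 = 4*29 + 7 = 123.
  i=4: a_4=2, p_4 = 2*509 + 120 = 1138, q_4 = 2*123 + 29 = 275.
  i=5: a_5=2, p_5 = 2*1138 + 509 = 2785, q_5 = 2*275 + 123 = 673.

4/1, 29/7, 120/29, 509/123, 1138/275, 2785/673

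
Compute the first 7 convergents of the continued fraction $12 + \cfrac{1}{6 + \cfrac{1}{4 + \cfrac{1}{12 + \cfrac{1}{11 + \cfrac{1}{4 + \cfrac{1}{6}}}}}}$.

12/1, 73/6, 304/25, 3721/306, 41235/3391, 168661/13870, 1053201/86611

Using the convergent recurrence p_i = a_i*p_{i-1} + p_{i-2}, q_i = a_i*q_{i-1} + q_{i-2} with p_{-2}=0, p_{-1}=1, q_{-2}=1, q_{-1}=0:
  i=0: a_0=12, p_0 = 12*1 + 0 = 12, q_0 = 12*0 + 1 = 1.
  i=1: a_1=6, p_1 = 6*12 + 1 = 73, q_1 = 6*1 + 0 = 6.
  i=2: a_2=4, p_2 = 4*73 + 12 = 304, q_2 = 4*6 + 1 = 25.
  i=3: a_3=12, p_3 = 12*304 + 73 = 3721, q_3 = 12*25 + 6 = 306.
  i=4: a_4=11, p_4 = 11*3721 + 304 = 41235, q_4 = 11*306 + 25 = 3391.
  i=5: a_5=4, p_5 = 4*41235 + 3721 = 168661, q_5 = 4*3391 + 306 = 13870.
  i=6: a_6=6, p_6 = 6*168661 + 41235 = 1053201, q_6 = 6*13870 + 3391 = 86611.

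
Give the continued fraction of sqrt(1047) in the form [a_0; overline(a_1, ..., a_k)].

[32; overline(2, 1, 3, 1, 20, 1, 3, 1, 2, 64)]

Write x_i = (sqrt(1047) + m_i)/d_i with (m_0, d_0) = (0, 1). a_0 = floor(sqrt(1047)) = 32, since 32^2 = 1024 <= 1047 < 1089 = 33^2.
Iterate m_{i+1} = d_i*a_i - m_i, d_{i+1} = (1047 - m_{i+1}^2)/d_i, a_{i+1} = floor((a_0 + m_{i+1})/d_{i+1}):
  m_1 = 1*32 - 0 = 32, d_1 = (1047 - 32^2)/1 = 23/1 = 23, a_1 = floor((32 + 32)/23) = 2.
  m_2 = 23*2 - 32 = 14, d_2 = (1047 - 14^2)/23 = 851/23 = 37, a_2 = floor((32 + 14)/37) = 1.
  m_3 = 37*1 - 14 = 23, d_3 = (1047 - 23^2)/37 = 518/37 = 14, a_3 = floor((32 + 23)/14) = 3.
  m_4 = 14*3 - 23 = 19, d_4 = (1047 - 19^2)/14 = 686/14 = 49, a_4 = floor((32 + 19)/49) = 1.
  m_5 = 49*1 - 19 = 30, d_5 = (1047 - 30^2)/49 = 147/49 = 3, a_5 = floor((32 + 30)/3) = 20.
  m_6 = 3*20 - 30 = 30, d_6 = (1047 - 30^2)/3 = 147/3 = 49, a_6 = floor((32 + 30)/49) = 1.
  m_7 = 49*1 - 30 = 19, d_7 = (1047 - 19^2)/49 = 686/49 = 14, a_7 = floor((32 + 19)/14) = 3.
  m_8 = 14*3 - 19 = 23, d_8 = (1047 - 23^2)/14 = 518/14 = 37, a_8 = floor((32 + 23)/37) = 1.
  m_9 = 37*1 - 23 = 14, d_9 = (1047 - 14^2)/37 = 851/37 = 23, a_9 = floor((32 + 14)/23) = 2.
  m_10 = 23*2 - 14 = 32, d_10 = (1047 - 32^2)/23 = 23/23 = 1, a_10 = floor((32 + 32)/1) = 64.
  m_11 = 1*64 - 32 = 32, d_11 = (1047 - 32^2)/1 = 23/1 = 23: (m_11, d_11) = (m_1, d_1) = (32, 23), so from here the quotients repeat a_1, ..., a_10; the period length is 10.
Hence the expansion of sqrt(1047) is a_0 = 32 followed by the repeating block 2, 1, 3, 1, 20, 1, 3, 1, 2, 64 (period 10).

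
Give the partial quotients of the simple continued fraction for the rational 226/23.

[9; 1, 4, 1, 3]

Run the Euclidean algorithm on 226 and 23; the successive quotients are the partial quotients a_0, a_1, ... (each step inverts the fractional part left over by the previous one):
  226 = 9*23 + 19, so a_0 = 9.
  23 = 1*19 + 4, so a_1 = 1.
  19 = 4*4 + 3, so a_2 = 4.
  4 = 1*3 + 1, so a_3 = 1.
  3 = 3*1 + 0, so a_4 = 3.
The remainder reaches 0 after 5 divisions, so the expansion has 5 partial quotients, read off in order.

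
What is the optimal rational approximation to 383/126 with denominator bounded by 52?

Expand x = 383/126 as a continued fraction with the Euclidean algorithm:
  383 = 3*126 + 5, so a_0 = 3.
  126 = 25*5 + 1, so a_1 = 25.
  5 = 5*1 + 0, so a_2 = 5.
so x = [3; 25, 5].
Convergents (p_i = a_i*p_{i-1} + p_{i-2}, q_i = a_i*q_{i-1} + q_{i-2} with p_{-2}=0, p_{-1}=1, q_{-2}=1, q_{-1}=0), until the denominator exceeds 52:
  i=0: a_0=3, p_0 = 3*1 + 0 = 3, q_0 = 3*0 + 1 = 1.
  i=1: a_1=25, p_1 = 25*3 + 1 = 76, q_1 = 25*1 + 0 = 25.
  i=2: a_2=5, p_2 = 5*76 + 3 = 383, q_2 = 5*25 + 1 = 126.
q_2 = 126 > 52, so the last convergent with denominator <= 52 is p_1/q_1 = 76/25.
The closest fraction with denominator <= 52 is either p_1/q_1 or the intermediate fraction (k*p_1 + p_0)/(k*q_1 + q_0) with the largest k >= 1 whose denominator stays <= 52; these approach x as k grows, and every other convergent or intermediate fraction in range is farther away.
Largest k: floor((52 - q_0)/q_1) = floor((52 - 1)/25) = 2.
That gives (2*76 + 3)/(2*25 + 1) = 155/51.
Compare the errors: |x - 76/25| = |383*25 - 76*126|/(126*25) = 1/3150, and |x - 155/51| = |383*51 - 155*126|/(126*51) = 3/6426.
Cross-multiplying, 1*6426 = 6426 < 9450 = 3*3150, so 1/3150 is smaller: the convergent 76/25 is closer to x than 155/51.

76/25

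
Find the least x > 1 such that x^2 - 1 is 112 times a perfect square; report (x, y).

(x, y) = (127, 12)

First expand sqrt(112) as a continued fraction. With x_i = (sqrt(112) + m_i)/d_i and (m_0, d_0) = (0, 1): a_0 = floor(sqrt(112)) = 10, since 10^2 = 100 <= 112 < 121 = 11^2.
Iterate m_{i+1} = d_i*a_i - m_i, d_{i+1} = (112 - m_{i+1}^2)/d_i, a_{i+1} = floor((a_0 + m_{i+1})/d_{i+1}):
  m_1 = 1*10 - 0 = 10, d_1 = (112 - 10^2)/1 = 12/1 = 12, a_1 = floor((10 + 10)/12) = 1.
  m_2 = 12*1 - 10 = 2, d_2 = (112 - 2^2)/12 = 108/12 = 9, a_2 = floor((10 + 2)/9) = 1.
  m_3 = 9*1 - 2 = 7, d_3 = (112 - 7^2)/9 = 63/9 = 7, a_3 = floor((10 + 7)/7) = 2.
  m_4 = 7*2 - 7 = 7, d_4 = (112 - 7^2)/7 = 63/7 = 9, a_4 = floor((10 + 7)/9) = 1.
  m_5 = 9*1 - 7 = 2, d_5 = (112 - 2^2)/9 = 108/9 = 12, a_5 = floor((10 + 2)/12) = 1.
  m_6 = 12*1 - 2 = 10, d_6 = (112 - 10^2)/12 = 12/12 = 1, a_6 = floor((10 + 10)/1) = 20.
  m_7 = 1*20 - 10 = 10, d_7 = (112 - 10^2)/1 = 12/1 = 12: (m_7, d_7) = (m_1, d_1) = (10, 12), so from here the quotients repeat a_1, ..., a_6; the period length is 6.
So sqrt(112) = [10; (1, 1, 2, 1, 1, 20)] with period length k = 6.
k is even, so the fundamental solution of x^2 - 112y^2 = 1 is (p_{k-1}, q_{k-1}) = (p_5, q_5); compute convergents through index 5.
Convergents (p_i = a_i*p_{i-1} + p_{i-2}, q_i = a_i*q_{i-1} + q_{i-2} with p_{-2}=0, p_{-1}=1, q_{-2}=1, q_{-1}=0):
  i=0: a_0=10, p_0 = 10*1 + 0 = 10, q_0 = 10*0 + 1 = 1.
  i=1: a_1=1, p_1 = 1*10 + 1 = 11, q_1 = 1*1 + 0 = 1.
  i=2: a_2=1, p_2 = 1*11 + 10 = 21, q_2 = 1*1 + 1 = 2.
  i=3: a_3=2, p_3 = 2*21 + 11 = 53, q_3 = 2*2 + 1 = 5.
  i=4: a_4=1, p_4 = 1*53 + 21 = 74, q_4 = 1*5 + 2 = 7.
  i=5: a_5=1, p_5 = 1*74 + 53 = 127, q_5 = 1*7 + 5 = 12.
Check: 127^2 - 112*12^2 = 16129 - 16128 = 1, so (x, y) = (127, 12) solves the equation, and by the theorem it is the least positive solution.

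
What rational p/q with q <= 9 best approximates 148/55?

19/7

Expand x = 148/55 as a continued fraction with the Euclidean algorithm:
  148 = 2*55 + 38, so a_0 = 2.
  55 = 1*38 + 17, so a_1 = 1.
  38 = 2*17 + 4, so a_2 = 2.
  17 = 4*4 + 1, so a_3 = 4.
  4 = 4*1 + 0, so a_4 = 4.
so x = [2; 1, 2, 4, 4].
Convergents (p_i = a_i*p_{i-1} + p_{i-2}, q_i = a_i*q_{i-1} + q_{i-2} with p_{-2}=0, p_{-1}=1, q_{-2}=1, q_{-1}=0), until the denominator exceeds 9:
  i=0: a_0=2, p_0 = 2*1 + 0 = 2, q_0 = 2*0 + 1 = 1.
  i=1: a_1=1, p_1 = 1*2 + 1 = 3, q_1 = 1*1 + 0 = 1.
  i=2: a_2=2, p_2 = 2*3 + 2 = 8, q_2 = 2*1 + 1 = 3.
  i=3: a_3=4, p_3 = 4*8 + 3 = 35, q_3 = 4*3 + 1 = 13.
q_3 = 13 > 9, so the last convergent with denominator <= 9 is p_2/q_2 = 8/3.
The closest fraction with denominator <= 9 is either p_2/q_2 or the intermediate fraction (k*p_2 + p_1)/(k*q_2 + q_1) with the largest k >= 1 whose denominator stays <= 9; these approach x as k grows, and every other convergent or intermediate fraction in range is farther away.
Largest k: floor((9 - q_1)/q_2) = floor((9 - 1)/3) = 2.
That gives (2*8 + 3)/(2*3 + 1) = 19/7.
Compare the errors: |x - 8/3| = |148*3 - 8*55|/(55*3) = 4/165, and |x - 19/7| = |148*7 - 19*55|/(55*7) = 9/385.
Cross-multiplying, 9*165 = 1485 < 1540 = 4*385, so 9/385 is smaller: the intermediate fraction 19/7 is closer to x than 8/3.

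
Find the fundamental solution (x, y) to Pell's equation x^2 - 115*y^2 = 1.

First expand sqrt(115) as a continued fraction. With x_i = (sqrt(115) + m_i)/d_i and (m_0, d_0) = (0, 1): a_0 = floor(sqrt(115)) = 10, since 10^2 = 100 <= 115 < 121 = 11^2.
Iterate m_{i+1} = d_i*a_i - m_i, d_{i+1} = (115 - m_{i+1}^2)/d_i, a_{i+1} = floor((a_0 + m_{i+1})/d_{i+1}):
  m_1 = 1*10 - 0 = 10, d_1 = (115 - 10^2)/1 = 15/1 = 15, a_1 = floor((10 + 10)/15) = 1.
  m_2 = 15*1 - 10 = 5, d_2 = (115 - 5^2)/15 = 90/15 = 6, a_2 = floor((10 + 5)/6) = 2.
  m_3 = 6*2 - 5 = 7, d_3 = (115 - 7^2)/6 = 66/6 = 11, a_3 = floor((10 + 7)/11) = 1.
  m_4 = 11*1 - 7 = 4, d_4 = (115 - 4^2)/11 = 99/11 = 9, a_4 = floor((10 + 4)/9) = 1.
  m_5 = 9*1 - 4 = 5, d_5 = (115 - 5^2)/9 = 90/9 = 10, a_5 = floor((10 + 5)/10) = 1.
  m_6 = 10*1 - 5 = 5, d_6 = (115 - 5^2)/10 = 90/10 = 9, a_6 = floor((10 + 5)/9) = 1.
  m_7 = 9*1 - 5 = 4, d_7 = (115 - 4^2)/9 = 99/9 = 11, a_7 = floor((10 + 4)/11) = 1.
  m_8 = 11*1 - 4 = 7, d_8 = (115 - 7^2)/11 = 66/11 = 6, a_8 = floor((10 + 7)/6) = 2.
  m_9 = 6*2 - 7 = 5, d_9 = (115 - 5^2)/6 = 90/6 = 15, a_9 = floor((10 + 5)/15) = 1.
  m_10 = 15*1 - 5 = 10, d_10 = (115 - 10^2)/15 = 15/15 = 1, a_10 = floor((10 + 10)/1) = 20.
  m_11 = 1*20 - 10 = 10, d_11 = (115 - 10^2)/1 = 15/1 = 15: (m_11, d_11) = (m_1, d_1) = (10, 15), so from here the quotients repeat a_1, ..., a_10; the period length is 10.
So sqrt(115) = [10; (1, 2, 1, 1, 1, 1, 1, 2, 1, 20)] with period length k = 10.
k is even, so the fundamental solution of x^2 - 115y^2 = 1 is (p_{k-1}, q_{k-1}) = (p_9, q_9); compute convergents through index 9.
Convergents (p_i = a_i*p_{i-1} + p_{i-2}, q_i = a_i*q_{i-1} + q_{i-2} with p_{-2}=0, p_{-1}=1, q_{-2}=1, q_{-1}=0):
  i=0: a_0=10, p_0 = 10*1 + 0 = 10, q_0 = 10*0 + 1 = 1.
  i=1: a_1=1, p_1 = 1*10 + 1 = 11, q_1 = 1*1 + 0 = 1.
  i=2: a_2=2, p_2 = 2*11 + 10 = 32, q_2 = 2*1 + 1 = 3.
  i=3: a_3=1, p_3 = 1*32 + 11 = 43, q_3 = 1*3 + 1 = 4.
  i=4: a_4=1, p_4 = 1*43 + 32 = 75, q_4 = 1*4 + 3 = 7.
  i=5: a_5=1, p_5 = 1*75 + 43 = 118, q_5 = 1*7 + 4 = 11.
  i=6: a_6=1, p_6 = 1*118 + 75 = 193, q_6 = 1*11 + 7 = 18.
  i=7: a_7=1, p_7 = 1*193 + 118 = 311, q_7 = 1*18 + 11 = 29.
  i=8: a_8=2, p_8 = 2*311 + 193 = 815, q_8 = 2*29 + 18 = 76.
  i=9: a_9=1, p_9 = 1*815 + 311 = 1126, q_9 = 1*76 + 29 = 105.
Check: 1126^2 - 115*105^2 = 1267876 - 1267875 = 1, so (x, y) = (1126, 105) solves the equation, and by the theorem it is the least positive solution.

(x, y) = (1126, 105)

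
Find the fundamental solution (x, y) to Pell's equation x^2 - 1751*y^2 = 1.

(x, y) = (34815, 832)

First expand sqrt(1751) as a continued fraction. With x_i = (sqrt(1751) + m_i)/d_i and (m_0, d_0) = (0, 1): a_0 = floor(sqrt(1751)) = 41, since 41^2 = 1681 <= 1751 < 1764 = 42^2.
Iterate m_{i+1} = d_i*a_i - m_i, d_{i+1} = (1751 - m_{i+1}^2)/d_i, a_{i+1} = floor((a_0 + m_{i+1})/d_{i+1}):
  m_1 = 1*41 - 0 = 41, d_1 = (1751 - 41^2)/1 = 70/1 = 70, a_1 = floor((41 + 41)/70) = 1.
  m_2 = 70*1 - 41 = 29, d_2 = (1751 - 29^2)/70 = 910/70 = 13, a_2 = floor((41 + 29)/13) = 5.
  m_3 = 13*5 - 29 = 36, d_3 = (1751 - 36^2)/13 = 455/13 = 35, a_3 = floor((41 + 36)/35) = 2.
  m_4 = 35*2 - 36 = 34, d_4 = (1751 - 34^2)/35 = 595/35 = 17, a_4 = floor((41 + 34)/17) = 4.
  m_5 = 17*4 - 34 = 34, d_5 = (1751 - 34^2)/17 = 595/17 = 35, a_5 = floor((41 + 34)/35) = 2.
  m_6 = 35*2 - 34 = 36, d_6 = (1751 - 36^2)/35 = 455/35 = 13, a_6 = floor((41 + 36)/13) = 5.
  m_7 = 13*5 - 36 = 29, d_7 = (1751 - 29^2)/13 = 910/13 = 70, a_7 = floor((41 + 29)/70) = 1.
  m_8 = 70*1 - 29 = 41, d_8 = (1751 - 41^2)/70 = 70/70 = 1, a_8 = floor((41 + 41)/1) = 82.
  m_9 = 1*82 - 41 = 41, d_9 = (1751 - 41^2)/1 = 70/1 = 70: (m_9, d_9) = (m_1, d_1) = (41, 70), so from here the quotients repeat a_1, ..., a_8; the period length is 8.
So sqrt(1751) = [41; (1, 5, 2, 4, 2, 5, 1, 82)] with period length k = 8.
k is even, so the fundamental solution of x^2 - 1751y^2 = 1 is (p_{k-1}, q_{k-1}) = (p_7, q_7); compute convergents through index 7.
Convergents (p_i = a_i*p_{i-1} + p_{i-2}, q_i = a_i*q_{i-1} + q_{i-2} with p_{-2}=0, p_{-1}=1, q_{-2}=1, q_{-1}=0):
  i=0: a_0=41, p_0 = 41*1 + 0 = 41, q_0 = 41*0 + 1 = 1.
  i=1: a_1=1, p_1 = 1*41 + 1 = 42, q_1 = 1*1 + 0 = 1.
  i=2: a_2=5, p_2 = 5*42 + 41 = 251, q_2 = 5*1 + 1 = 6.
  i=3: a_3=2, p_3 = 2*251 + 42 = 544, q_3 = 2*6 + 1 = 13.
  i=4: a_4=4, p_4 = 4*544 + 251 = 2427, q_4 = 4*13 + 6 = 58.
  i=5: a_5=2, p_5 = 2*2427 + 544 = 5398, q_5 = 2*58 + 13 = 129.
  i=6: a_6=5, p_6 = 5*5398 + 2427 = 29417, q_6 = 5*129 + 58 = 703.
  i=7: a_7=1, p_7 = 1*29417 + 5398 = 34815, q_7 = 1*703 + 129 = 832.
Check: 34815^2 - 1751*832^2 = 1212084225 - 1212084224 = 1, so (x, y) = (34815, 832) solves the equation, and by the theorem it is the least positive solution.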